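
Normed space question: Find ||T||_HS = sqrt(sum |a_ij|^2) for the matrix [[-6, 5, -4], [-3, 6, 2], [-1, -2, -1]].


The Hilbert-Schmidt norm is sqrt(sum of squares of all entries).
Sum of squares = (-6)^2 + 5^2 + (-4)^2 + (-3)^2 + 6^2 + 2^2 + (-1)^2 + (-2)^2 + (-1)^2
= 36 + 25 + 16 + 9 + 36 + 4 + 1 + 4 + 1 = 132
||T||_HS = sqrt(132) = 11.4891

11.4891


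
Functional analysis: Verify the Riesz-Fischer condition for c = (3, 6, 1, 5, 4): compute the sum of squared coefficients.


sum |c_n|^2 = 3^2 + 6^2 + 1^2 + 5^2 + 4^2
= 9 + 36 + 1 + 25 + 16
= 87

87


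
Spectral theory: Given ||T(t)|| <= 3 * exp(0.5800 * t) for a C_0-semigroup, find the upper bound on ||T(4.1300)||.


||T(4.1300)|| <= 3 * exp(0.5800 * 4.1300)
= 3 * exp(2.3954)
= 3 * 10.9726
= 32.9178

32.9178


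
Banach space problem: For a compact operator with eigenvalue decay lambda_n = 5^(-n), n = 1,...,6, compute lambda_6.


The eigenvalue formula gives lambda_6 = 1/5^6
= 1/15625
= 6.4000e-05

6.4000e-05


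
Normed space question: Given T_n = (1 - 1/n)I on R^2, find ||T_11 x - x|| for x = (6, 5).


T_11 x - x = (1 - 1/11)x - x = -x/11
||x|| = sqrt(61) = 7.8102
||T_11 x - x|| = ||x||/11 = 7.8102/11 = 0.7100

0.7100


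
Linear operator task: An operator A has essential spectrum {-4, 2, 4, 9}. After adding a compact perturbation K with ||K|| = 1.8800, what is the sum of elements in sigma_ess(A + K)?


By Weyl's theorem, the essential spectrum is invariant under compact perturbations.
sigma_ess(A + K) = sigma_ess(A) = {-4, 2, 4, 9}
Sum = -4 + 2 + 4 + 9 = 11

11


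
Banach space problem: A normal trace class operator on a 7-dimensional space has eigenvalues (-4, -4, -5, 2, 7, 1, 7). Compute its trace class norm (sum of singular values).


For a normal operator, singular values equal |eigenvalues|.
Trace norm = sum |lambda_i| = 4 + 4 + 5 + 2 + 7 + 1 + 7
= 30

30


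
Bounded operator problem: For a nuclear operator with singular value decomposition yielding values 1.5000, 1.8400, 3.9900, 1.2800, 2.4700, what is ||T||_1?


The nuclear norm is the sum of all singular values.
||T||_1 = 1.5000 + 1.8400 + 3.9900 + 1.2800 + 2.4700
= 11.0800

11.0800


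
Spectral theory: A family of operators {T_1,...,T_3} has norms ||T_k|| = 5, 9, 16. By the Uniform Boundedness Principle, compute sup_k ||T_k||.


By the Uniform Boundedness Principle, the supremum of norms is finite.
sup_k ||T_k|| = max(5, 9, 16) = 16

16


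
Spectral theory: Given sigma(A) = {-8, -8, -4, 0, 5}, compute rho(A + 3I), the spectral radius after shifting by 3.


Spectrum of A + 3I = {-5, -5, -1, 3, 8}
Spectral radius = max |lambda| over the shifted spectrum
= max(5, 5, 1, 3, 8) = 8

8


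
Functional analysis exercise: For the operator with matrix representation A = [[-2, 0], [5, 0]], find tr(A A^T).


trace(A * A^T) = sum of squares of all entries
= (-2)^2 + 0^2 + 5^2 + 0^2
= 4 + 0 + 25 + 0
= 29

29


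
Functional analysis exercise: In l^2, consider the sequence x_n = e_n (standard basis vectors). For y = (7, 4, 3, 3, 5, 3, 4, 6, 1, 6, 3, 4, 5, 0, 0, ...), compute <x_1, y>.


x_1 = e_1 is the standard basis vector with 1 in position 1.
<x_1, y> = y_1 = 7
As n -> infinity, <x_n, y> -> 0, confirming weak convergence of (x_n) to 0.

7


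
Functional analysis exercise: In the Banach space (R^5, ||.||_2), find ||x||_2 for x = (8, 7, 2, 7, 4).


The l^2 norm = (sum |x_i|^2)^(1/2)
Sum of 2th powers = 64 + 49 + 4 + 49 + 16 = 182
||x||_2 = (182)^(1/2) = 13.4907

13.4907


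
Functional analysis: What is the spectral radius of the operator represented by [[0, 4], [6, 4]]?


For a 2x2 matrix, eigenvalues satisfy lambda^2 - (trace)*lambda + det = 0
trace = 0 + 4 = 4
det = 0*4 - 4*6 = -24
discriminant = 4^2 - 4*(-24) = 112
spectral radius = max |eigenvalue| = 7.2915

7.2915


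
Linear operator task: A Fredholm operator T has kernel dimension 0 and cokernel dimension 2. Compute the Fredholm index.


The Fredholm index is defined as ind(T) = dim(ker T) - dim(coker T)
= 0 - 2
= -2

-2


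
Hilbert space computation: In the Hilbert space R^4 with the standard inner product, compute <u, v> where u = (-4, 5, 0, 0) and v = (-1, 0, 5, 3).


Computing the standard inner product <u, v> = sum u_i * v_i
= -4*-1 + 5*0 + 0*5 + 0*3
= 4 + 0 + 0 + 0
= 4

4


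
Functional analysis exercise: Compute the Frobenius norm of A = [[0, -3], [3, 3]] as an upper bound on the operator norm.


||A||_F^2 = sum a_ij^2
= 0^2 + (-3)^2 + 3^2 + 3^2
= 0 + 9 + 9 + 9 = 27
||A||_F = sqrt(27) = 5.1962

5.1962


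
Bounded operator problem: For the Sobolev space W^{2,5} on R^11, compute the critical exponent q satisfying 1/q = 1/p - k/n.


Using the Sobolev embedding formula: 1/q = 1/p - k/n
1/q = 1/5 - 2/11 = 1/55
q = 1/(1/55) = 55

55.0000


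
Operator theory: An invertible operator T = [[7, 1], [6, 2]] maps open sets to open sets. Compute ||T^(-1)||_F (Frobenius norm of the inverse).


det(T) = 7*2 - 1*6 = 8
T^(-1) = (1/8) * [[2, -1], [-6, 7]] = [[0.2500, -0.1250], [-0.7500, 0.8750]]
||T^(-1)||_F^2 = 0.2500^2 + (-0.1250)^2 + (-0.7500)^2 + 0.8750^2 = 1.4062
||T^(-1)||_F = sqrt(1.4062) = 1.1859

1.1859


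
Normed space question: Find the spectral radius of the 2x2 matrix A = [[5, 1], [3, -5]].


For a 2x2 matrix, eigenvalues satisfy lambda^2 - (trace)*lambda + det = 0
trace = 5 + -5 = 0
det = 5*-5 - 1*3 = -28
discriminant = 0^2 - 4*(-28) = 112
spectral radius = max |eigenvalue| = 5.2915

5.2915


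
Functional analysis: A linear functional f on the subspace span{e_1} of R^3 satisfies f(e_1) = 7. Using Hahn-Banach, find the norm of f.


The norm of f is given by ||f|| = sup_{||x||=1} |f(x)|.
On span{e_1}, ||e_1|| = 1, so ||f|| = |f(e_1)| / ||e_1||
= |7| / 1 = 7.0000

7.0000


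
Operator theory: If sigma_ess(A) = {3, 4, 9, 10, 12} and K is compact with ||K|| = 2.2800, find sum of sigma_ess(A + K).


By Weyl's theorem, the essential spectrum is invariant under compact perturbations.
sigma_ess(A + K) = sigma_ess(A) = {3, 4, 9, 10, 12}
Sum = 3 + 4 + 9 + 10 + 12 = 38

38


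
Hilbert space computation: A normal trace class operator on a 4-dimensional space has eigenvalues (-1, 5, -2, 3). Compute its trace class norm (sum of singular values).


For a normal operator, singular values equal |eigenvalues|.
Trace norm = sum |lambda_i| = 1 + 5 + 2 + 3
= 11

11


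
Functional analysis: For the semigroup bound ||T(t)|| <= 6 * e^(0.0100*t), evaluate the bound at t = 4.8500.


||T(4.8500)|| <= 6 * exp(0.0100 * 4.8500)
= 6 * exp(0.0485)
= 6 * 1.0497
= 6.2982

6.2982


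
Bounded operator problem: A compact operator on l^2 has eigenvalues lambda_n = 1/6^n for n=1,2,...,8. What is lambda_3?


The eigenvalue formula gives lambda_3 = 1/6^3
= 1/216
= 0.0046

0.0046


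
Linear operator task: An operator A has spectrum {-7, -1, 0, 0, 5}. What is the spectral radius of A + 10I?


Spectrum of A + 10I = {3, 9, 10, 10, 15}
Spectral radius = max |lambda| over the shifted spectrum
= max(3, 9, 10, 10, 15) = 15

15


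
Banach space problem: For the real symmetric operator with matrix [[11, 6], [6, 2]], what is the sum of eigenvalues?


For a self-adjoint (symmetric) matrix, the eigenvalues are real.
The sum of eigenvalues equals the trace of the matrix.
trace = 11 + 2 = 13

13


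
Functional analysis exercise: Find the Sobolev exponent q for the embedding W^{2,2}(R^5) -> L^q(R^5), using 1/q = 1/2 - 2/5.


Using the Sobolev embedding formula: 1/q = 1/p - k/n
1/q = 1/2 - 2/5 = 1/10
q = 1/(1/10) = 10

10.0000


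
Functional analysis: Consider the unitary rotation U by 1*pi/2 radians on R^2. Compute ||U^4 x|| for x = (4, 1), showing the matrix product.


U is a rotation by theta = 1*pi/2
U^4 = rotation by 4*theta = 4*pi/2 = 0*pi/2 (mod 2*pi)
cos(0*pi/2) = 1.0000, sin(0*pi/2) = 0.0000
U^4 x = (1.0000 * 4 - 0.0000 * 1, 0.0000 * 4 + 1.0000 * 1)
= (4.0000, 1.0000)
||U^4 x|| = sqrt(4.0000^2 + 1.0000^2) = sqrt(17.0000) = 4.1231

4.1231


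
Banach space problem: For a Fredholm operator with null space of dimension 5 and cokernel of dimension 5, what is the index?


The Fredholm index is defined as ind(T) = dim(ker T) - dim(coker T)
= 5 - 5
= 0

0


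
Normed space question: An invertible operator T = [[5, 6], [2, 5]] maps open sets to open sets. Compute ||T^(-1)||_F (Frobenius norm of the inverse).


det(T) = 5*5 - 6*2 = 13
T^(-1) = (1/13) * [[5, -6], [-2, 5]] = [[0.3846, -0.4615], [-0.1538, 0.3846]]
||T^(-1)||_F^2 = 0.3846^2 + (-0.4615)^2 + (-0.1538)^2 + 0.3846^2 = 0.5325
||T^(-1)||_F = sqrt(0.5325) = 0.7298

0.7298


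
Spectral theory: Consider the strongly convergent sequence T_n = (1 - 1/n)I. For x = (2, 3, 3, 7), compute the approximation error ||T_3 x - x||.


T_3 x - x = (1 - 1/3)x - x = -x/3
||x|| = sqrt(71) = 8.4261
||T_3 x - x|| = ||x||/3 = 8.4261/3 = 2.8087

2.8087


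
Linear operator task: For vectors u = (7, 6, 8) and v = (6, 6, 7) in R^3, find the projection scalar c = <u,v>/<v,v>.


Computing <u,v> = 7*6 + 6*6 + 8*7 = 134
Computing <v,v> = 6^2 + 6^2 + 7^2 = 121
Projection coefficient = 134/121 = 1.1074

1.1074


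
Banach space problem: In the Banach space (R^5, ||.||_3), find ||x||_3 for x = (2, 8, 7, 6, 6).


The l^3 norm = (sum |x_i|^3)^(1/3)
Sum of 3th powers = 8 + 512 + 343 + 216 + 216 = 1295
||x||_3 = (1295)^(1/3) = 10.8999

10.8999


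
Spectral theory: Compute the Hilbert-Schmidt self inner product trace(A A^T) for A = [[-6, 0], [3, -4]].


trace(A * A^T) = sum of squares of all entries
= (-6)^2 + 0^2 + 3^2 + (-4)^2
= 36 + 0 + 9 + 16
= 61

61


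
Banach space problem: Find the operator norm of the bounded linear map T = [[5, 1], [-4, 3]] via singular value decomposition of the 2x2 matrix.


A^T A = [[41, -7], [-7, 10]]
trace(A^T A) = 51, det(A^T A) = 361
discriminant = 51^2 - 4*361 = 1157
Largest eigenvalue of A^T A = (trace + sqrt(disc))/2 = 42.5074
||T|| = sqrt(42.5074) = 6.5198

6.5198


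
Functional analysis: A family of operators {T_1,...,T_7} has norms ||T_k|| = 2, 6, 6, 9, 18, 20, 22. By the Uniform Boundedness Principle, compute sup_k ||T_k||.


By the Uniform Boundedness Principle, the supremum of norms is finite.
sup_k ||T_k|| = max(2, 6, 6, 9, 18, 20, 22) = 22

22


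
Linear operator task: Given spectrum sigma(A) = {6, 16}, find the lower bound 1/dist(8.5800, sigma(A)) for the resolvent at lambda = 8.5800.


dist(8.5800, {6, 16}) = min(|8.5800 - 6|, |8.5800 - 16|)
= min(2.5800, 7.4200) = 2.5800
Resolvent bound = 1/2.5800 = 0.3876

0.3876


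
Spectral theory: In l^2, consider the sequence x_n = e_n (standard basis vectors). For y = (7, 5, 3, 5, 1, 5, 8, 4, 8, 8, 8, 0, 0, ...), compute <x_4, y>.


x_4 = e_4 is the standard basis vector with 1 in position 4.
<x_4, y> = y_4 = 5
As n -> infinity, <x_n, y> -> 0, confirming weak convergence of (x_n) to 0.

5


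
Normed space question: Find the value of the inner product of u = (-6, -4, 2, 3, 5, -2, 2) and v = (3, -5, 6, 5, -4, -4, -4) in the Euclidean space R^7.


Computing the standard inner product <u, v> = sum u_i * v_i
= -6*3 + -4*-5 + 2*6 + 3*5 + 5*-4 + -2*-4 + 2*-4
= -18 + 20 + 12 + 15 + -20 + 8 + -8
= 9

9


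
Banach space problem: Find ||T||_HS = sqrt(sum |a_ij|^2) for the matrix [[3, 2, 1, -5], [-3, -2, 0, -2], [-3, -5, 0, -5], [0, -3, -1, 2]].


The Hilbert-Schmidt norm is sqrt(sum of squares of all entries).
Sum of squares = 3^2 + 2^2 + 1^2 + (-5)^2 + (-3)^2 + (-2)^2 + 0^2 + (-2)^2 + (-3)^2 + (-5)^2 + 0^2 + (-5)^2 + 0^2 + (-3)^2 + (-1)^2 + 2^2
= 9 + 4 + 1 + 25 + 9 + 4 + 0 + 4 + 9 + 25 + 0 + 25 + 0 + 9 + 1 + 4 = 129
||T||_HS = sqrt(129) = 11.3578

11.3578


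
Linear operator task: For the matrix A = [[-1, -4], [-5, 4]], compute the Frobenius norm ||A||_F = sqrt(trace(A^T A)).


||A||_F^2 = sum a_ij^2
= (-1)^2 + (-4)^2 + (-5)^2 + 4^2
= 1 + 16 + 25 + 16 = 58
||A||_F = sqrt(58) = 7.6158

7.6158


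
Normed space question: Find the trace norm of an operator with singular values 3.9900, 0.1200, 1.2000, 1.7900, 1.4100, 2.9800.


The nuclear norm is the sum of all singular values.
||T||_1 = 3.9900 + 0.1200 + 1.2000 + 1.7900 + 1.4100 + 2.9800
= 11.4900

11.4900


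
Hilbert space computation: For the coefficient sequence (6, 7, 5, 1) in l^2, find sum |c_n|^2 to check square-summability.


sum |c_n|^2 = 6^2 + 7^2 + 5^2 + 1^2
= 36 + 49 + 25 + 1
= 111

111


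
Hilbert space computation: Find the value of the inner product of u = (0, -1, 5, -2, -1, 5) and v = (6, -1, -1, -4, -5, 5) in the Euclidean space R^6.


Computing the standard inner product <u, v> = sum u_i * v_i
= 0*6 + -1*-1 + 5*-1 + -2*-4 + -1*-5 + 5*5
= 0 + 1 + -5 + 8 + 5 + 25
= 34

34


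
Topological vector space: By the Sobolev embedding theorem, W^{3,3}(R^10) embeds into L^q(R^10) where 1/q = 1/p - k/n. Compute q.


Using the Sobolev embedding formula: 1/q = 1/p - k/n
1/q = 1/3 - 3/10 = 1/30
q = 1/(1/30) = 30

30.0000


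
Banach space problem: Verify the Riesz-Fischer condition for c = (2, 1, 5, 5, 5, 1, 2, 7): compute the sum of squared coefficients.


sum |c_n|^2 = 2^2 + 1^2 + 5^2 + 5^2 + 5^2 + 1^2 + 2^2 + 7^2
= 4 + 1 + 25 + 25 + 25 + 1 + 4 + 49
= 134

134


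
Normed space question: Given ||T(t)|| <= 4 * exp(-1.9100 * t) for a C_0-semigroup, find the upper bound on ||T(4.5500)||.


||T(4.5500)|| <= 4 * exp(-1.9100 * 4.5500)
= 4 * exp(-8.6905)
= 4 * 1.6818e-04
= 6.7270e-04

6.7270e-04


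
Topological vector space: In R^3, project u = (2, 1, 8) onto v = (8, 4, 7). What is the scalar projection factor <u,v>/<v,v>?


Computing <u,v> = 2*8 + 1*4 + 8*7 = 76
Computing <v,v> = 8^2 + 4^2 + 7^2 = 129
Projection coefficient = 76/129 = 0.5891

0.5891


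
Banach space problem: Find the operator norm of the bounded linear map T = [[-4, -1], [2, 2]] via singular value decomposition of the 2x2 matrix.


A^T A = [[20, 8], [8, 5]]
trace(A^T A) = 25, det(A^T A) = 36
discriminant = 25^2 - 4*36 = 481
Largest eigenvalue of A^T A = (trace + sqrt(disc))/2 = 23.4659
||T|| = sqrt(23.4659) = 4.8442

4.8442


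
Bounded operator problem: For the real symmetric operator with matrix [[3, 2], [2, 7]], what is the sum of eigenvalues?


For a self-adjoint (symmetric) matrix, the eigenvalues are real.
The sum of eigenvalues equals the trace of the matrix.
trace = 3 + 7 = 10

10


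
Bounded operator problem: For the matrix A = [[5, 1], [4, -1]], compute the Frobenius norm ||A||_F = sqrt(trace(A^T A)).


||A||_F^2 = sum a_ij^2
= 5^2 + 1^2 + 4^2 + (-1)^2
= 25 + 1 + 16 + 1 = 43
||A||_F = sqrt(43) = 6.5574

6.5574


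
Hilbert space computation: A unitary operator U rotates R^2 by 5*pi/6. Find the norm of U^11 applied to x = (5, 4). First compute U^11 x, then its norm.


U is a rotation by theta = 5*pi/6
U^11 = rotation by 11*theta = 55*pi/6 = 7*pi/6 (mod 2*pi)
cos(7*pi/6) = -0.8660, sin(7*pi/6) = -0.5000
U^11 x = (-0.8660 * 5 - -0.5000 * 4, -0.5000 * 5 + -0.8660 * 4)
= (-2.3301, -5.9641)
||U^11 x|| = sqrt((-2.3301)^2 + (-5.9641)^2) = sqrt(41.0000) = 6.4031

6.4031


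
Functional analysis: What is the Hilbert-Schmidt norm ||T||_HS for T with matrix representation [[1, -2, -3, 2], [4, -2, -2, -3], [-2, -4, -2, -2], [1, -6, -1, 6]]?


The Hilbert-Schmidt norm is sqrt(sum of squares of all entries).
Sum of squares = 1^2 + (-2)^2 + (-3)^2 + 2^2 + 4^2 + (-2)^2 + (-2)^2 + (-3)^2 + (-2)^2 + (-4)^2 + (-2)^2 + (-2)^2 + 1^2 + (-6)^2 + (-1)^2 + 6^2
= 1 + 4 + 9 + 4 + 16 + 4 + 4 + 9 + 4 + 16 + 4 + 4 + 1 + 36 + 1 + 36 = 153
||T||_HS = sqrt(153) = 12.3693

12.3693


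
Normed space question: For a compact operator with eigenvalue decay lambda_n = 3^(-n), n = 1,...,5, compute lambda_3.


The eigenvalue formula gives lambda_3 = 1/3^3
= 1/27
= 0.0370

0.0370


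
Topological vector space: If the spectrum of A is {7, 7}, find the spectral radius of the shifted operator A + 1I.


Spectrum of A + 1I = {8, 8}
Spectral radius = max |lambda| over the shifted spectrum
= max(8, 8) = 8

8


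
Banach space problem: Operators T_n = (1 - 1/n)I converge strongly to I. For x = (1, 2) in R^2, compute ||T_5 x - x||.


T_5 x - x = (1 - 1/5)x - x = -x/5
||x|| = sqrt(5) = 2.2361
||T_5 x - x|| = ||x||/5 = 2.2361/5 = 0.4472

0.4472


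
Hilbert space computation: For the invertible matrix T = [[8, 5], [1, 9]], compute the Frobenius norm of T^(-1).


det(T) = 8*9 - 5*1 = 67
T^(-1) = (1/67) * [[9, -5], [-1, 8]] = [[0.1343, -0.0746], [-0.0149, 0.1194]]
||T^(-1)||_F^2 = 0.1343^2 + (-0.0746)^2 + (-0.0149)^2 + 0.1194^2 = 0.0381
||T^(-1)||_F = sqrt(0.0381) = 0.1952

0.1952


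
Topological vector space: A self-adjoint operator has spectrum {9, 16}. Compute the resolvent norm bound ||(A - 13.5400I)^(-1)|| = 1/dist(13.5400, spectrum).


dist(13.5400, {9, 16}) = min(|13.5400 - 9|, |13.5400 - 16|)
= min(4.5400, 2.4600) = 2.4600
Resolvent bound = 1/2.4600 = 0.4065

0.4065


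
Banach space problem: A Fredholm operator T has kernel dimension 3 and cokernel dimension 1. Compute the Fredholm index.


The Fredholm index is defined as ind(T) = dim(ker T) - dim(coker T)
= 3 - 1
= 2

2


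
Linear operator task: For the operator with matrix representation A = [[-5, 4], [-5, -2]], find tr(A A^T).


trace(A * A^T) = sum of squares of all entries
= (-5)^2 + 4^2 + (-5)^2 + (-2)^2
= 25 + 16 + 25 + 4
= 70

70


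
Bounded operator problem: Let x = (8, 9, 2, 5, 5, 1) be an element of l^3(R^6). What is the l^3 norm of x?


The l^3 norm = (sum |x_i|^3)^(1/3)
Sum of 3th powers = 512 + 729 + 8 + 125 + 125 + 1 = 1500
||x||_3 = (1500)^(1/3) = 11.4471

11.4471


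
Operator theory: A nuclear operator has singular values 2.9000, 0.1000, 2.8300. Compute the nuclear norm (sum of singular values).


The nuclear norm is the sum of all singular values.
||T||_1 = 2.9000 + 0.1000 + 2.8300
= 5.8300

5.8300


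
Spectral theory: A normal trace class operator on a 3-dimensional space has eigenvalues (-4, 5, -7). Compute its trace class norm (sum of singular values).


For a normal operator, singular values equal |eigenvalues|.
Trace norm = sum |lambda_i| = 4 + 5 + 7
= 16

16


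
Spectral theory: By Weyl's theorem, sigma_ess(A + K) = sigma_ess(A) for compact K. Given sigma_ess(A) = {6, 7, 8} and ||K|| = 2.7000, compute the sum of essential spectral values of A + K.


By Weyl's theorem, the essential spectrum is invariant under compact perturbations.
sigma_ess(A + K) = sigma_ess(A) = {6, 7, 8}
Sum = 6 + 7 + 8 = 21

21


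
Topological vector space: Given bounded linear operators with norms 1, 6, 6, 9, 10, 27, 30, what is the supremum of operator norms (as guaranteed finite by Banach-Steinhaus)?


By the Uniform Boundedness Principle, the supremum of norms is finite.
sup_k ||T_k|| = max(1, 6, 6, 9, 10, 27, 30) = 30

30


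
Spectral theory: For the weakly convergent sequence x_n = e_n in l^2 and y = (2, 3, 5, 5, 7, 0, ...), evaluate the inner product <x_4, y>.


x_4 = e_4 is the standard basis vector with 1 in position 4.
<x_4, y> = y_4 = 5
As n -> infinity, <x_n, y> -> 0, confirming weak convergence of (x_n) to 0.

5


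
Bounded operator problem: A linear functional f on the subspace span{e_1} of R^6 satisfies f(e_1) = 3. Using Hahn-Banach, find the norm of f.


The norm of f is given by ||f|| = sup_{||x||=1} |f(x)|.
On span{e_1}, ||e_1|| = 1, so ||f|| = |f(e_1)| / ||e_1||
= |3| / 1 = 3.0000

3.0000


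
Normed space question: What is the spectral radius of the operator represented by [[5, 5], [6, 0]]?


For a 2x2 matrix, eigenvalues satisfy lambda^2 - (trace)*lambda + det = 0
trace = 5 + 0 = 5
det = 5*0 - 5*6 = -30
discriminant = 5^2 - 4*(-30) = 145
spectral radius = max |eigenvalue| = 8.5208

8.5208


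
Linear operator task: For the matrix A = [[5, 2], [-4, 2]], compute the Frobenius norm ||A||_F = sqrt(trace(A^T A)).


||A||_F^2 = sum a_ij^2
= 5^2 + 2^2 + (-4)^2 + 2^2
= 25 + 4 + 16 + 4 = 49
||A||_F = sqrt(49) = 7.0000

7.0000


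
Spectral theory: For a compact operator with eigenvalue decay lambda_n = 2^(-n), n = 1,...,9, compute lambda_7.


The eigenvalue formula gives lambda_7 = 1/2^7
= 1/128
= 0.0078

0.0078


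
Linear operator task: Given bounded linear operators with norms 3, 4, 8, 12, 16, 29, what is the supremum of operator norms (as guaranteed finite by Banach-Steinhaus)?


By the Uniform Boundedness Principle, the supremum of norms is finite.
sup_k ||T_k|| = max(3, 4, 8, 12, 16, 29) = 29

29


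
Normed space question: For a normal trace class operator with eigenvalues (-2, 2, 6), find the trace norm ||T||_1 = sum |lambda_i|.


For a normal operator, singular values equal |eigenvalues|.
Trace norm = sum |lambda_i| = 2 + 2 + 6
= 10

10


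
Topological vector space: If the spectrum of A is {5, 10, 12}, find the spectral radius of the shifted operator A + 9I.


Spectrum of A + 9I = {14, 19, 21}
Spectral radius = max |lambda| over the shifted spectrum
= max(14, 19, 21) = 21

21


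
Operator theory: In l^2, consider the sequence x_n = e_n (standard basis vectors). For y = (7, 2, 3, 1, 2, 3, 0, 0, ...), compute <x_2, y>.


x_2 = e_2 is the standard basis vector with 1 in position 2.
<x_2, y> = y_2 = 2
As n -> infinity, <x_n, y> -> 0, confirming weak convergence of (x_n) to 0.

2


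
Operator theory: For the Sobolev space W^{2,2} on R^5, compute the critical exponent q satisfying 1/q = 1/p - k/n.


Using the Sobolev embedding formula: 1/q = 1/p - k/n
1/q = 1/2 - 2/5 = 1/10
q = 1/(1/10) = 10

10.0000


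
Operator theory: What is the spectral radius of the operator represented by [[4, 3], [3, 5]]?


For a 2x2 matrix, eigenvalues satisfy lambda^2 - (trace)*lambda + det = 0
trace = 4 + 5 = 9
det = 4*5 - 3*3 = 11
discriminant = 9^2 - 4*(11) = 37
spectral radius = max |eigenvalue| = 7.5414

7.5414


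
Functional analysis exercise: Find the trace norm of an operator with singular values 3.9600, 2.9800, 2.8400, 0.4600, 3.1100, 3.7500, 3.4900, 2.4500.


The nuclear norm is the sum of all singular values.
||T||_1 = 3.9600 + 2.9800 + 2.8400 + 0.4600 + 3.1100 + 3.7500 + 3.4900 + 2.4500
= 23.0400

23.0400


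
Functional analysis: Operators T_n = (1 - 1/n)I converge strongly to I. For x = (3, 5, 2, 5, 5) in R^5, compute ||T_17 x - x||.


T_17 x - x = (1 - 1/17)x - x = -x/17
||x|| = sqrt(88) = 9.3808
||T_17 x - x|| = ||x||/17 = 9.3808/17 = 0.5518

0.5518


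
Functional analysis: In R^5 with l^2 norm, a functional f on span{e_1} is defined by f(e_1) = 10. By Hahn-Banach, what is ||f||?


The norm of f is given by ||f|| = sup_{||x||=1} |f(x)|.
On span{e_1}, ||e_1|| = 1, so ||f|| = |f(e_1)| / ||e_1||
= |10| / 1 = 10.0000

10.0000


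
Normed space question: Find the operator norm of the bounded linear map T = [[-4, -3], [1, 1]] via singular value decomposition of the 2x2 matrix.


A^T A = [[17, 13], [13, 10]]
trace(A^T A) = 27, det(A^T A) = 1
discriminant = 27^2 - 4*1 = 725
Largest eigenvalue of A^T A = (trace + sqrt(disc))/2 = 26.9629
||T|| = sqrt(26.9629) = 5.1926

5.1926


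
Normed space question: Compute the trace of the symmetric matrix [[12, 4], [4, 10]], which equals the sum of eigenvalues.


For a self-adjoint (symmetric) matrix, the eigenvalues are real.
The sum of eigenvalues equals the trace of the matrix.
trace = 12 + 10 = 22

22


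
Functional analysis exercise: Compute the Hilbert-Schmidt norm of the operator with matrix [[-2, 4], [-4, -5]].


The Hilbert-Schmidt norm is sqrt(sum of squares of all entries).
Sum of squares = (-2)^2 + 4^2 + (-4)^2 + (-5)^2
= 4 + 16 + 16 + 25 = 61
||T||_HS = sqrt(61) = 7.8102

7.8102


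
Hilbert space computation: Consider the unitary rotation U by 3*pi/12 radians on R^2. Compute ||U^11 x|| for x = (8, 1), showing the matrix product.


U is a rotation by theta = 3*pi/12
U^11 = rotation by 11*theta = 33*pi/12 = 9*pi/12 (mod 2*pi)
cos(9*pi/12) = -0.7071, sin(9*pi/12) = 0.7071
U^11 x = (-0.7071 * 8 - 0.7071 * 1, 0.7071 * 8 + -0.7071 * 1)
= (-6.3640, 4.9497)
||U^11 x|| = sqrt((-6.3640)^2 + 4.9497^2) = sqrt(65.0000) = 8.0623

8.0623


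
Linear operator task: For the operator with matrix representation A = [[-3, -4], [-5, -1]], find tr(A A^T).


trace(A * A^T) = sum of squares of all entries
= (-3)^2 + (-4)^2 + (-5)^2 + (-1)^2
= 9 + 16 + 25 + 1
= 51

51


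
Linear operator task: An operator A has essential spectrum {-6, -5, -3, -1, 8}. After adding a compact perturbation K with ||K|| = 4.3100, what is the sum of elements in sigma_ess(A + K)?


By Weyl's theorem, the essential spectrum is invariant under compact perturbations.
sigma_ess(A + K) = sigma_ess(A) = {-6, -5, -3, -1, 8}
Sum = -6 + -5 + -3 + -1 + 8 = -7

-7


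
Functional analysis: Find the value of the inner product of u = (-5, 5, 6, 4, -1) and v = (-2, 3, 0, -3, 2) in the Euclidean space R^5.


Computing the standard inner product <u, v> = sum u_i * v_i
= -5*-2 + 5*3 + 6*0 + 4*-3 + -1*2
= 10 + 15 + 0 + -12 + -2
= 11

11


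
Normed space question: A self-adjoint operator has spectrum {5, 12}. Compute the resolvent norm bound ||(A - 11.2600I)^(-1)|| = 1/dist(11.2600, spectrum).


dist(11.2600, {5, 12}) = min(|11.2600 - 5|, |11.2600 - 12|)
= min(6.2600, 0.7400) = 0.7400
Resolvent bound = 1/0.7400 = 1.3514

1.3514


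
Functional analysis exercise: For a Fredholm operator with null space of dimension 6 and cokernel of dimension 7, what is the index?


The Fredholm index is defined as ind(T) = dim(ker T) - dim(coker T)
= 6 - 7
= -1

-1


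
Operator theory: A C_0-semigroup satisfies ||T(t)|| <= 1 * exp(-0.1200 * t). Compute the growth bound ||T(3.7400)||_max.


||T(3.7400)|| <= 1 * exp(-0.1200 * 3.7400)
= 1 * exp(-0.4488)
= 1 * 0.6384
= 0.6384

0.6384


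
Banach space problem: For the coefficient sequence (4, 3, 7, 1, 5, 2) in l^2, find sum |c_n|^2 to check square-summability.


sum |c_n|^2 = 4^2 + 3^2 + 7^2 + 1^2 + 5^2 + 2^2
= 16 + 9 + 49 + 1 + 25 + 4
= 104

104


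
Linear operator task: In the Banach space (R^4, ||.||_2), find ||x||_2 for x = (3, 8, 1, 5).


The l^2 norm = (sum |x_i|^2)^(1/2)
Sum of 2th powers = 9 + 64 + 1 + 25 = 99
||x||_2 = (99)^(1/2) = 9.9499

9.9499


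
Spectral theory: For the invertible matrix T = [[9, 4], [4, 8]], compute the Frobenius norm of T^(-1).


det(T) = 9*8 - 4*4 = 56
T^(-1) = (1/56) * [[8, -4], [-4, 9]] = [[0.1429, -0.0714], [-0.0714, 0.1607]]
||T^(-1)||_F^2 = 0.1429^2 + (-0.0714)^2 + (-0.0714)^2 + 0.1607^2 = 0.0564
||T^(-1)||_F = sqrt(0.0564) = 0.2376

0.2376


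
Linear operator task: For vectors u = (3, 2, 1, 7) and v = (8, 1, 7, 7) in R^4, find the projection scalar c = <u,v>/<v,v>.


Computing <u,v> = 3*8 + 2*1 + 1*7 + 7*7 = 82
Computing <v,v> = 8^2 + 1^2 + 7^2 + 7^2 = 163
Projection coefficient = 82/163 = 0.5031

0.5031


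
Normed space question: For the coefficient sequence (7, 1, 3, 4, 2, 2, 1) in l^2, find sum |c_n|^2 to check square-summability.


sum |c_n|^2 = 7^2 + 1^2 + 3^2 + 4^2 + 2^2 + 2^2 + 1^2
= 49 + 1 + 9 + 16 + 4 + 4 + 1
= 84

84


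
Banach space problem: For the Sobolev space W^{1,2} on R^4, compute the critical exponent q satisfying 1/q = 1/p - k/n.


Using the Sobolev embedding formula: 1/q = 1/p - k/n
1/q = 1/2 - 1/4 = 1/4
q = 1/(1/4) = 4

4.0000


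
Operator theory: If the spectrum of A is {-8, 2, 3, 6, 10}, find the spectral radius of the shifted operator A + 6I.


Spectrum of A + 6I = {-2, 8, 9, 12, 16}
Spectral radius = max |lambda| over the shifted spectrum
= max(2, 8, 9, 12, 16) = 16

16


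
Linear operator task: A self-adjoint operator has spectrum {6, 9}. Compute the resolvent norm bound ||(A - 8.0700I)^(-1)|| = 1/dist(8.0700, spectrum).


dist(8.0700, {6, 9}) = min(|8.0700 - 6|, |8.0700 - 9|)
= min(2.0700, 0.9300) = 0.9300
Resolvent bound = 1/0.9300 = 1.0753

1.0753


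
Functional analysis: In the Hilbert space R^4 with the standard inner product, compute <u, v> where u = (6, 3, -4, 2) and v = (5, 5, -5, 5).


Computing the standard inner product <u, v> = sum u_i * v_i
= 6*5 + 3*5 + -4*-5 + 2*5
= 30 + 15 + 20 + 10
= 75

75


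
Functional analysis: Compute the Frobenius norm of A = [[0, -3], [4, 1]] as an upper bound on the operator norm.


||A||_F^2 = sum a_ij^2
= 0^2 + (-3)^2 + 4^2 + 1^2
= 0 + 9 + 16 + 1 = 26
||A||_F = sqrt(26) = 5.0990

5.0990


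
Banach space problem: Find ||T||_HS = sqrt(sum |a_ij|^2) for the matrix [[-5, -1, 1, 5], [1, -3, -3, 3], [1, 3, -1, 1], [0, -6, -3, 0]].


The Hilbert-Schmidt norm is sqrt(sum of squares of all entries).
Sum of squares = (-5)^2 + (-1)^2 + 1^2 + 5^2 + 1^2 + (-3)^2 + (-3)^2 + 3^2 + 1^2 + 3^2 + (-1)^2 + 1^2 + 0^2 + (-6)^2 + (-3)^2 + 0^2
= 25 + 1 + 1 + 25 + 1 + 9 + 9 + 9 + 1 + 9 + 1 + 1 + 0 + 36 + 9 + 0 = 137
||T||_HS = sqrt(137) = 11.7047

11.7047


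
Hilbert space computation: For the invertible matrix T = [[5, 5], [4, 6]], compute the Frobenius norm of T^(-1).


det(T) = 5*6 - 5*4 = 10
T^(-1) = (1/10) * [[6, -5], [-4, 5]] = [[0.6000, -0.5000], [-0.4000, 0.5000]]
||T^(-1)||_F^2 = 0.6000^2 + (-0.5000)^2 + (-0.4000)^2 + 0.5000^2 = 1.0200
||T^(-1)||_F = sqrt(1.0200) = 1.0100

1.0100


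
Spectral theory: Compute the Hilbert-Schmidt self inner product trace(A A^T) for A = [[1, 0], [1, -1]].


trace(A * A^T) = sum of squares of all entries
= 1^2 + 0^2 + 1^2 + (-1)^2
= 1 + 0 + 1 + 1
= 3

3


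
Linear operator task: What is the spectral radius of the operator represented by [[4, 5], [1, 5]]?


For a 2x2 matrix, eigenvalues satisfy lambda^2 - (trace)*lambda + det = 0
trace = 4 + 5 = 9
det = 4*5 - 5*1 = 15
discriminant = 9^2 - 4*(15) = 21
spectral radius = max |eigenvalue| = 6.7913

6.7913


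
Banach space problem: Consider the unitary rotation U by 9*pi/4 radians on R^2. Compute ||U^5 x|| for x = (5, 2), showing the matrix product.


U is a rotation by theta = 9*pi/4
U^5 = rotation by 5*theta = 45*pi/4 = 5*pi/4 (mod 2*pi)
cos(5*pi/4) = -0.7071, sin(5*pi/4) = -0.7071
U^5 x = (-0.7071 * 5 - -0.7071 * 2, -0.7071 * 5 + -0.7071 * 2)
= (-2.1213, -4.9497)
||U^5 x|| = sqrt((-2.1213)^2 + (-4.9497)^2) = sqrt(29.0000) = 5.3852

5.3852


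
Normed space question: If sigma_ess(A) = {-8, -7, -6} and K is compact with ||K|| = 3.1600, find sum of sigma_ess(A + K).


By Weyl's theorem, the essential spectrum is invariant under compact perturbations.
sigma_ess(A + K) = sigma_ess(A) = {-8, -7, -6}
Sum = -8 + -7 + -6 = -21

-21


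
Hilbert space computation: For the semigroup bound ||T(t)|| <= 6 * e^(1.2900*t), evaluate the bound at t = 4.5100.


||T(4.5100)|| <= 6 * exp(1.2900 * 4.5100)
= 6 * exp(5.8179)
= 6 * 336.2652
= 2017.5909

2017.5909


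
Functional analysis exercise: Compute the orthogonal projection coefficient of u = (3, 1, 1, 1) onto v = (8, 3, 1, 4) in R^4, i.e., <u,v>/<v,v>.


Computing <u,v> = 3*8 + 1*3 + 1*1 + 1*4 = 32
Computing <v,v> = 8^2 + 3^2 + 1^2 + 4^2 = 90
Projection coefficient = 32/90 = 0.3556

0.3556


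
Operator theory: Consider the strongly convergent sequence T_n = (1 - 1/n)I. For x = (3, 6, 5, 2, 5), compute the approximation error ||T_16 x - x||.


T_16 x - x = (1 - 1/16)x - x = -x/16
||x|| = sqrt(99) = 9.9499
||T_16 x - x|| = ||x||/16 = 9.9499/16 = 0.6219

0.6219


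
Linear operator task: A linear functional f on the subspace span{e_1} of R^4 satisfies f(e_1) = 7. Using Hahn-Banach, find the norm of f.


The norm of f is given by ||f|| = sup_{||x||=1} |f(x)|.
On span{e_1}, ||e_1|| = 1, so ||f|| = |f(e_1)| / ||e_1||
= |7| / 1 = 7.0000

7.0000


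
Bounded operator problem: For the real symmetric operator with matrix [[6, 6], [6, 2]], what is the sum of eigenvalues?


For a self-adjoint (symmetric) matrix, the eigenvalues are real.
The sum of eigenvalues equals the trace of the matrix.
trace = 6 + 2 = 8

8


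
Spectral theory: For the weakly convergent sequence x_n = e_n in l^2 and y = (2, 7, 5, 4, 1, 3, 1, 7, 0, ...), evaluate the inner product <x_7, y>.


x_7 = e_7 is the standard basis vector with 1 in position 7.
<x_7, y> = y_7 = 1
As n -> infinity, <x_n, y> -> 0, confirming weak convergence of (x_n) to 0.

1


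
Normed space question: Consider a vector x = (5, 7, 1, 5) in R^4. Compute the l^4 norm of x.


The l^4 norm = (sum |x_i|^4)^(1/4)
Sum of 4th powers = 625 + 2401 + 1 + 625 = 3652
||x||_4 = (3652)^(1/4) = 7.7738

7.7738


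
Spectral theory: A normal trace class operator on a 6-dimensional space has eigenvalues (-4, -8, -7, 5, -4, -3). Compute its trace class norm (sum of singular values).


For a normal operator, singular values equal |eigenvalues|.
Trace norm = sum |lambda_i| = 4 + 8 + 7 + 5 + 4 + 3
= 31

31


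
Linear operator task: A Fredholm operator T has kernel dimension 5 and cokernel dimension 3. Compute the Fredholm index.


The Fredholm index is defined as ind(T) = dim(ker T) - dim(coker T)
= 5 - 3
= 2

2


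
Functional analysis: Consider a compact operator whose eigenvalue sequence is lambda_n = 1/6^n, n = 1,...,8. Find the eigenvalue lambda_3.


The eigenvalue formula gives lambda_3 = 1/6^3
= 1/216
= 0.0046

0.0046


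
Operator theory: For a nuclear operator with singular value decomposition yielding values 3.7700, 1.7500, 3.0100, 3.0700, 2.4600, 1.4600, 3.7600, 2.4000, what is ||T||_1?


The nuclear norm is the sum of all singular values.
||T||_1 = 3.7700 + 1.7500 + 3.0100 + 3.0700 + 2.4600 + 1.4600 + 3.7600 + 2.4000
= 21.6800

21.6800


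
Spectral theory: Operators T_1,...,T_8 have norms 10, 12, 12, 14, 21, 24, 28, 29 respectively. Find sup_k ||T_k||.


By the Uniform Boundedness Principle, the supremum of norms is finite.
sup_k ||T_k|| = max(10, 12, 12, 14, 21, 24, 28, 29) = 29

29


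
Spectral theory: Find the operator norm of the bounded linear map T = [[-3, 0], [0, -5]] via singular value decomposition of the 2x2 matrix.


A^T A = [[9, 0], [0, 25]]
trace(A^T A) = 34, det(A^T A) = 225
discriminant = 34^2 - 4*225 = 256
Largest eigenvalue of A^T A = (trace + sqrt(disc))/2 = 25.0000
||T|| = sqrt(25.0000) = 5.0000

5.0000


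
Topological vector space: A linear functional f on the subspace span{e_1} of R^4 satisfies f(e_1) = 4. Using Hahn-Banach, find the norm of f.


The norm of f is given by ||f|| = sup_{||x||=1} |f(x)|.
On span{e_1}, ||e_1|| = 1, so ||f|| = |f(e_1)| / ||e_1||
= |4| / 1 = 4.0000

4.0000


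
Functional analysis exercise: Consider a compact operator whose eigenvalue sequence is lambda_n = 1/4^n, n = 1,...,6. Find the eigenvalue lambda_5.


The eigenvalue formula gives lambda_5 = 1/4^5
= 1/1024
= 9.7656e-04

9.7656e-04


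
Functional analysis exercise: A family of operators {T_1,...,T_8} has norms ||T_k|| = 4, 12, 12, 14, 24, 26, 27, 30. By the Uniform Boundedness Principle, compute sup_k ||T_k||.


By the Uniform Boundedness Principle, the supremum of norms is finite.
sup_k ||T_k|| = max(4, 12, 12, 14, 24, 26, 27, 30) = 30

30


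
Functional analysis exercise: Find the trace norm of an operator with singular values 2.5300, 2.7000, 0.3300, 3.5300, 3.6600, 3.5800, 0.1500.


The nuclear norm is the sum of all singular values.
||T||_1 = 2.5300 + 2.7000 + 0.3300 + 3.5300 + 3.6600 + 3.5800 + 0.1500
= 16.4800

16.4800


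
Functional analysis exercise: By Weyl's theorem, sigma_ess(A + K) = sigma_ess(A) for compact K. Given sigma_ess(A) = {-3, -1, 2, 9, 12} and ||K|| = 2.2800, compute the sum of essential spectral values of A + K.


By Weyl's theorem, the essential spectrum is invariant under compact perturbations.
sigma_ess(A + K) = sigma_ess(A) = {-3, -1, 2, 9, 12}
Sum = -3 + -1 + 2 + 9 + 12 = 19

19


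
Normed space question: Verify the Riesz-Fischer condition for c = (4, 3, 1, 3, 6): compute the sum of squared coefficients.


sum |c_n|^2 = 4^2 + 3^2 + 1^2 + 3^2 + 6^2
= 16 + 9 + 1 + 9 + 36
= 71

71


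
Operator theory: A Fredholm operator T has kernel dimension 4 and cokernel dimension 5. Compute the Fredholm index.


The Fredholm index is defined as ind(T) = dim(ker T) - dim(coker T)
= 4 - 5
= -1

-1


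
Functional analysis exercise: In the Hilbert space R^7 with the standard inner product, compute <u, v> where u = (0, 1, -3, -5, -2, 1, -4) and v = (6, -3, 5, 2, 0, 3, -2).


Computing the standard inner product <u, v> = sum u_i * v_i
= 0*6 + 1*-3 + -3*5 + -5*2 + -2*0 + 1*3 + -4*-2
= 0 + -3 + -15 + -10 + 0 + 3 + 8
= -17

-17


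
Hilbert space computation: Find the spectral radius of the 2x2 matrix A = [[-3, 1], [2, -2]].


For a 2x2 matrix, eigenvalues satisfy lambda^2 - (trace)*lambda + det = 0
trace = -3 + -2 = -5
det = -3*-2 - 1*2 = 4
discriminant = (-5)^2 - 4*(4) = 9
spectral radius = max |eigenvalue| = 4.0000

4.0000


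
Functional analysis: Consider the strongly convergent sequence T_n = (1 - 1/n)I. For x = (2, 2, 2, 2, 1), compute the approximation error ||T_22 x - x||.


T_22 x - x = (1 - 1/22)x - x = -x/22
||x|| = sqrt(17) = 4.1231
||T_22 x - x|| = ||x||/22 = 4.1231/22 = 0.1874

0.1874


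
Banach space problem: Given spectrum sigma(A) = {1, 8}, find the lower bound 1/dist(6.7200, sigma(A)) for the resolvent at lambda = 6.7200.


dist(6.7200, {1, 8}) = min(|6.7200 - 1|, |6.7200 - 8|)
= min(5.7200, 1.2800) = 1.2800
Resolvent bound = 1/1.2800 = 0.7812

0.7812


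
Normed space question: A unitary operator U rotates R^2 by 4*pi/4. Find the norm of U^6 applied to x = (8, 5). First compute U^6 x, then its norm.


U is a rotation by theta = 4*pi/4
U^6 = rotation by 6*theta = 24*pi/4 = 0*pi/4 (mod 2*pi)
cos(0*pi/4) = 1.0000, sin(0*pi/4) = 0.0000
U^6 x = (1.0000 * 8 - 0.0000 * 5, 0.0000 * 8 + 1.0000 * 5)
= (8.0000, 5.0000)
||U^6 x|| = sqrt(8.0000^2 + 5.0000^2) = sqrt(89.0000) = 9.4340

9.4340


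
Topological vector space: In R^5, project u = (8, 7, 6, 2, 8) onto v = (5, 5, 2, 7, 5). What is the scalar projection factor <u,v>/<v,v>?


Computing <u,v> = 8*5 + 7*5 + 6*2 + 2*7 + 8*5 = 141
Computing <v,v> = 5^2 + 5^2 + 2^2 + 7^2 + 5^2 = 128
Projection coefficient = 141/128 = 1.1016

1.1016


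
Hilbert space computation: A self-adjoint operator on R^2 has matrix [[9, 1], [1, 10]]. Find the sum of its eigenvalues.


For a self-adjoint (symmetric) matrix, the eigenvalues are real.
The sum of eigenvalues equals the trace of the matrix.
trace = 9 + 10 = 19

19


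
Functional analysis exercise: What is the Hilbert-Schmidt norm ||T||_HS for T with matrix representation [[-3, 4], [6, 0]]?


The Hilbert-Schmidt norm is sqrt(sum of squares of all entries).
Sum of squares = (-3)^2 + 4^2 + 6^2 + 0^2
= 9 + 16 + 36 + 0 = 61
||T||_HS = sqrt(61) = 7.8102

7.8102


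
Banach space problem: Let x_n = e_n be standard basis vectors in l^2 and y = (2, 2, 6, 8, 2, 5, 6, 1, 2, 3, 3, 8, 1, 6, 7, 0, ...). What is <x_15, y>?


x_15 = e_15 is the standard basis vector with 1 in position 15.
<x_15, y> = y_15 = 7
As n -> infinity, <x_n, y> -> 0, confirming weak convergence of (x_n) to 0.

7


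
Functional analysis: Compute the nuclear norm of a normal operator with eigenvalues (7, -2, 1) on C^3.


For a normal operator, singular values equal |eigenvalues|.
Trace norm = sum |lambda_i| = 7 + 2 + 1
= 10

10


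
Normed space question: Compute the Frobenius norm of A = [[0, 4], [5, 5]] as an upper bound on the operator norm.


||A||_F^2 = sum a_ij^2
= 0^2 + 4^2 + 5^2 + 5^2
= 0 + 16 + 25 + 25 = 66
||A||_F = sqrt(66) = 8.1240

8.1240


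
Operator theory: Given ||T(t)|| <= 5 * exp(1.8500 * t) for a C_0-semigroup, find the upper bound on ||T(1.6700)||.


||T(1.6700)|| <= 5 * exp(1.8500 * 1.6700)
= 5 * exp(3.0895)
= 5 * 21.9661
= 109.8305

109.8305


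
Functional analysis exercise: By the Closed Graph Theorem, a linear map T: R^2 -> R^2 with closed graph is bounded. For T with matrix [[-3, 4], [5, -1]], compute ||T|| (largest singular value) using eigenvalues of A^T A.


A^T A = [[34, -17], [-17, 17]]
trace(A^T A) = 51, det(A^T A) = 289
discriminant = 51^2 - 4*289 = 1445
Largest eigenvalue of A^T A = (trace + sqrt(disc))/2 = 44.5066
||T|| = sqrt(44.5066) = 6.6713

6.6713


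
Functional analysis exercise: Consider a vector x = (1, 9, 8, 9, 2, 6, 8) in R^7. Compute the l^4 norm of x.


The l^4 norm = (sum |x_i|^4)^(1/4)
Sum of 4th powers = 1 + 6561 + 4096 + 6561 + 16 + 1296 + 4096 = 22627
||x||_4 = (22627)^(1/4) = 12.2647

12.2647
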